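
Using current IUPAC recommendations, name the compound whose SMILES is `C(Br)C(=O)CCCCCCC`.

The longest carbon chain that includes the carbonyl has 9 carbons, so the parent hydride is nonane.
A ketone (C=O on an internal carbon) is the principal characteristic group, giving the suffix -one.
Number the chain so that numbering from this end puts the carbonyl group at C-2 rather than C-8.
That gives the carbonyl at C-2; a bromo group at C-1.
Putting it together: 1-bromononan-2-one.

1-bromononan-2-one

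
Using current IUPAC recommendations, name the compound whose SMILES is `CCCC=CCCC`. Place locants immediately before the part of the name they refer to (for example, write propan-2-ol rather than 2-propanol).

oct-4-ene

The longest carbon chain that includes the multiple bond has 8 carbons, so the parent hydride is octane.
There is one C=C double bond, indicated by the ending -ene.
The molecule is symmetric, so either numbering direction gives the same locants.
That gives the double bond between C-4 and C-5.
The name is oct-4-ene.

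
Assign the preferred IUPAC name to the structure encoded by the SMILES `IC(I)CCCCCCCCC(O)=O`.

Counting along the main chain through the –COOH group gives 10 carbons: the parent is decane.
The principal characteristic group is a carboxylic acid (terminal –COOH), named with the suffix -oic acid.
The numbering direction is chosen so that the carboxylic acid carbon is C-1 by definition.
That gives two iodo groups at C-10.
Assembling the pieces gives 10,10-diiododecanoic acid.

10,10-diiododecanoic acid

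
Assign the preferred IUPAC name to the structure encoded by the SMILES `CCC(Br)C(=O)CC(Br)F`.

1,4-dibromo-1-fluorohexan-3-one

Counting along the main chain through the carbonyl gives 6 carbons: the parent is hexane.
The principal characteristic group is a ketone (C=O on an internal carbon), named with the suffix -one.
Choose the numbering such that numbering from this end puts the carbonyl group at C-3 rather than C-4.
With this numbering: the carbonyl at C-3; bromo groups at C-1 and C-4; a fluoro group at C-1.
Prefixes are listed alphabetically: bromo, fluoro.
Assembling the pieces gives 1,4-dibromo-1-fluorohexan-3-one.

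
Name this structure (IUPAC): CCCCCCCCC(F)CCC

4-fluorododecane

The parent chain contains 12 carbons (dodecane).
Number the chain so that the substituent locant set {4} is lower than {9} at the first point of difference.
That gives a fluoro group at C-4.
Putting it together: 4-fluorododecane.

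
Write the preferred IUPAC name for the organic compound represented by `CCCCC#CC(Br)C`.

The longest chain bearing the multiple bond is 8 carbons long (octane).
A C≡C triple bond in the chain gives the infix -yne-.
Number the chain so that numbering from this end puts the triple bond at C-3 rather than C-5.
That gives the triple bond between C-3 and C-4; a bromo group at C-2.
The name is 2-bromooct-3-yne.

2-bromooct-3-yne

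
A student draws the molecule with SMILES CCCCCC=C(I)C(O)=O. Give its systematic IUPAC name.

2-iodooct-2-enoic acid

Counting along the main chain through the –COOH group and the multiple bond gives 8 carbons: the parent is octane.
The highest-priority functional group is a carboxylic acid (terminal –COOH), so the name ends in -oic acid.
A C=C double bond in the chain gives the infix -ene-.
Choose the numbering such that the carboxylic acid carbon is C-1 by definition.
That gives the double bond between C-2 and C-3; an iodo group at C-2.
The name is 2-iodooct-2-enoic acid.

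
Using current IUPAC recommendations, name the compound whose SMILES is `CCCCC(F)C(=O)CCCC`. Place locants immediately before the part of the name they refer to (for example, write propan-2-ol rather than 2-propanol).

The longest carbon chain that includes the carbonyl has 10 carbons, so the parent hydride is decane.
The principal characteristic group is a ketone (C=O on an internal carbon), named with the suffix -one.
Number the chain so that numbering from this end puts the carbonyl group at C-5 rather than C-6.
That gives the carbonyl at C-5; a fluoro group at C-6.
Assembling the pieces gives 6-fluorodecan-5-one.

6-fluorodecan-5-one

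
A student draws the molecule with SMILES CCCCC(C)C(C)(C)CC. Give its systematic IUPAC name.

3,3,4-trimethyloctane

The longest continuous carbon chain has 8 atoms, so the parent hydride is octane.
The numbering direction is chosen so that the substituent locant set {3,3,4} is lower than {5,6,6} at the first point of difference.
This places methyl groups at C-3 (×2) and C-4.
Assembling the pieces gives 3,3,4-trimethyloctane.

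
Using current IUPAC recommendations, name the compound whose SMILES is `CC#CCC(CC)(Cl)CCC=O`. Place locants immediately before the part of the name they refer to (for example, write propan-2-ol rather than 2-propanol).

The longest carbon chain that includes the –CHO group and the multiple bond has 8 carbons, so the parent hydride is octane.
The principal characteristic group is an aldehyde (terminal –CHO), named with the suffix -al.
The chain contains a C≡C triple bond, so the unsaturation ending is -yne.
The numbering direction is chosen so that the aldehyde carbon is C-1 by definition.
That gives the triple bond between C-6 and C-7; a chloro group at C-4; an ethyl group at C-4.
Substituent prefixes are cited in alphabetical order (multiplying prefixes like di-/tri- are ignored for ordering).
The name is 4-chloro-4-ethyloct-6-ynal.

4-chloro-4-ethyloct-6-ynal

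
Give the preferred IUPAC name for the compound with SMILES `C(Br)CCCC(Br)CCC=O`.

The longest chain bearing the –CHO group is 8 carbons long (octane).
The principal characteristic group is an aldehyde (terminal –CHO), named with the suffix -al.
Choose the numbering such that the aldehyde carbon is C-1 by definition.
That gives bromo groups at C-4 and C-8.
Assembling the pieces gives 4,8-dibromooctanal.

4,8-dibromooctanal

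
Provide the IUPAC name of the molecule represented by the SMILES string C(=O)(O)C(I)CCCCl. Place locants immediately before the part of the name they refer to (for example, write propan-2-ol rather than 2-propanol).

5-chloro-2-iodopentanoic acid

The longest chain bearing the –COOH group is 5 carbons long (pentane).
The highest-priority functional group is a carboxylic acid (terminal –COOH), so the name ends in -oic acid.
The numbering direction is chosen so that the carboxylic acid carbon is C-1 by definition.
This places a chloro group at C-5; an iodo group at C-2.
Substituent prefixes are cited in alphabetical order (multiplying prefixes like di-/tri- are ignored for ordering).
Putting it together: 5-chloro-2-iodopentanoic acid.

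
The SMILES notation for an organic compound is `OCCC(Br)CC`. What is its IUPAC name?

Counting along the main chain through the –OH group gives 5 carbons: the parent is pentane.
An alcohol (–OH) is the principal characteristic group, giving the suffix -ol.
The numbering direction is chosen so that numbering from this end puts the hydroxyl group at C-1 rather than C-5.
This places the hydroxyl at C-1; a bromo group at C-3.
Assembling the pieces gives 3-bromopentan-1-ol.

3-bromopentan-1-ol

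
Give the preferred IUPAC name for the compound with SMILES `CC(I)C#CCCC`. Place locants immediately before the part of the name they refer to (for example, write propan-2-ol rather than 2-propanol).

Counting along the main chain through the multiple bond gives 7 carbons: the parent is heptane.
A C≡C triple bond in the chain gives the infix -yne-.
Number the chain so that numbering from this end puts the triple bond at C-3 rather than C-4.
This places the triple bond between C-3 and C-4; an iodo group at C-2.
Putting it together: 2-iodohept-3-yne.

2-iodohept-3-yne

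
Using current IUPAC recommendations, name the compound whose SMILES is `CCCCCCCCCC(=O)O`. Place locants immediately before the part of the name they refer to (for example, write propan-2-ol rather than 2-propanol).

The longest chain bearing the –COOH group is 10 carbons long (decane).
The principal characteristic group is a carboxylic acid (terminal –COOH), named with the suffix -oic acid.
The numbering direction is chosen so that the carboxylic acid carbon is C-1 by definition.
Putting it together: decanoic acid.

decanoic acid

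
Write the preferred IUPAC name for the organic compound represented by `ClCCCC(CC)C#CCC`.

8-chloro-5-ethyloct-3-yne

The longest chain bearing the multiple bond is 8 carbons long (octane).
The chain contains a C≡C triple bond, so the unsaturation ending is -yne.
The numbering direction is chosen so that numbering from this end puts the triple bond at C-3 rather than C-5.
This places the triple bond between C-3 and C-4; a chloro group at C-8; an ethyl group at C-5.
Substituent prefixes are cited in alphabetical order (multiplying prefixes like di-/tri- are ignored for ordering).
The name is 8-chloro-5-ethyloct-3-yne.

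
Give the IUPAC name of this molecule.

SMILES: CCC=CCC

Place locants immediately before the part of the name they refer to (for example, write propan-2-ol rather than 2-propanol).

The longest chain bearing the multiple bond is 6 carbons long (hexane).
There is one C=C double bond, indicated by the ending -ene.
Numbering from either end gives identical locants here.
With this numbering: the double bond between C-3 and C-4.
Putting it together: hex-3-ene.

hex-3-ene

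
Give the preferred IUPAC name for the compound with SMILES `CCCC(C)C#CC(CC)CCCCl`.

1-chloro-4-ethyl-7-methyldec-5-yne

The longest carbon chain that includes the multiple bond has 10 carbons, so the parent hydride is decane.
The chain contains a C≡C triple bond, so the unsaturation ending is -yne.
The numbering direction is chosen so that the substituent locant set {1,4,7} is lower than {4,7,10} at the first point of difference.
With this numbering: the triple bond between C-5 and C-6; a chloro group at C-1; an ethyl group at C-4; a methyl group at C-7.
Prefixes are listed alphabetically: chloro, ethyl, methyl.
Putting it together: 1-chloro-4-ethyl-7-methyldec-5-yne.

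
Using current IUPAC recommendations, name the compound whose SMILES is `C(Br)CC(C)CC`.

1-bromo-3-methylpentane

The parent chain contains 5 carbons (pentane).
Number the chain so that the substituent locant set {1,3} is lower than {3,5} at the first point of difference.
With this numbering: a bromo group at C-1; a methyl group at C-3.
Substituent prefixes are cited in alphabetical order (multiplying prefixes like di-/tri- are ignored for ordering).
The name is 1-bromo-3-methylpentane.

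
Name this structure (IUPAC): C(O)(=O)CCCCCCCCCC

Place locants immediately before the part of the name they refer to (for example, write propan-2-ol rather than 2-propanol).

Counting along the main chain through the –COOH group gives 11 carbons: the parent is undecane.
A carboxylic acid (terminal –COOH) is the principal characteristic group, giving the suffix -oic acid.
The numbering direction is chosen so that the carboxylic acid carbon is C-1 by definition.
Assembling the pieces gives undecanoic acid.

undecanoic acid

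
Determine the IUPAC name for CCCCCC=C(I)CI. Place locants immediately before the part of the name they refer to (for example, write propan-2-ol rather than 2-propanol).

1,2-diiodooct-2-ene

The longest chain bearing the multiple bond is 8 carbons long (octane).
A C=C double bond in the chain gives the infix -ene-.
The numbering direction is chosen so that numbering from this end puts the double bond at C-2 rather than C-6.
With this numbering: the double bond between C-2 and C-3; iodo groups at C-1 and C-2.
Assembling the pieces gives 1,2-diiodooct-2-ene.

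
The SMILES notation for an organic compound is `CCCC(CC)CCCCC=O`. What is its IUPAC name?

6-ethylnonanal

Counting along the main chain through the –CHO group gives 9 carbons: the parent is nonane.
An aldehyde (terminal –CHO) is the principal characteristic group, giving the suffix -al.
Choose the numbering such that the aldehyde carbon is C-1 by definition.
That gives an ethyl group at C-6.
Putting it together: 6-ethylnonanal.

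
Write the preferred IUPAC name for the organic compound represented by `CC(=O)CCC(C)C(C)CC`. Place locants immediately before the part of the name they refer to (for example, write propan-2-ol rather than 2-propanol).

Counting along the main chain through the carbonyl gives 8 carbons: the parent is octane.
The principal characteristic group is a ketone (C=O on an internal carbon), named with the suffix -one.
Choose the numbering such that numbering from this end puts the carbonyl group at C-2 rather than C-7.
With this numbering: the carbonyl at C-2; methyl groups at C-5 and C-6.
The name is 5,6-dimethyloctan-2-one.

5,6-dimethyloctan-2-one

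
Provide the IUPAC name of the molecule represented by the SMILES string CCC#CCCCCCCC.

The longest carbon chain that includes the multiple bond has 11 carbons, so the parent hydride is undecane.
There is one C≡C triple bond, indicated by the ending -yne.
Choose the numbering such that numbering from this end puts the triple bond at C-3 rather than C-8.
That gives the triple bond between C-3 and C-4.
The name is undec-3-yne.

undec-3-yne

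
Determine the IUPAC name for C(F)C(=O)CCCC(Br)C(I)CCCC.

The longest carbon chain that includes the carbonyl has 11 carbons, so the parent hydride is undecane.
A ketone (C=O on an internal carbon) is the principal characteristic group, giving the suffix -one.
Choose the numbering such that numbering from this end puts the carbonyl group at C-2 rather than C-10.
With this numbering: the carbonyl at C-2; a bromo group at C-6; a fluoro group at C-1; an iodo group at C-7.
The substituents are ordered alphabetically, ignoring any di-/tri- multipliers.
Assembling the pieces gives 6-bromo-1-fluoro-7-iodoundecan-2-one.

6-bromo-1-fluoro-7-iodoundecan-2-one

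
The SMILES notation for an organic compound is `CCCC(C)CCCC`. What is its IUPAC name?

4-methyloctane

The longest continuous carbon chain has 8 atoms, so the parent hydride is octane.
The numbering direction is chosen so that the substituent locant set {4} is lower than {5} at the first point of difference.
With this numbering: a methyl group at C-4.
The name is 4-methyloctane.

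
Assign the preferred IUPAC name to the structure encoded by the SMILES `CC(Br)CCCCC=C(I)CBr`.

1,8-dibromo-2-iodonon-2-ene

Counting along the main chain through the multiple bond gives 9 carbons: the parent is nonane.
There is one C=C double bond, indicated by the ending -ene.
Number the chain so that numbering from this end puts the double bond at C-2 rather than C-7.
With this numbering: the double bond between C-2 and C-3; bromo groups at C-1 and C-8; an iodo group at C-2.
The substituents are ordered alphabetically, ignoring any di-/tri- multipliers.
Putting it together: 1,8-dibromo-2-iodonon-2-ene.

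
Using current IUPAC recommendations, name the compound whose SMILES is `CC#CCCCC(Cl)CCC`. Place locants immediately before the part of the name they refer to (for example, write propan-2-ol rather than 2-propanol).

7-chlorodec-2-yne

Counting along the main chain through the multiple bond gives 10 carbons: the parent is decane.
The chain contains a C≡C triple bond, so the unsaturation ending is -yne.
Number the chain so that numbering from this end puts the triple bond at C-2 rather than C-8.
That gives the triple bond between C-2 and C-3; a chloro group at C-7.
Putting it together: 7-chlorodec-2-yne.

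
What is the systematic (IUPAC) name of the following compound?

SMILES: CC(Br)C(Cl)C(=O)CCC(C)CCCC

2-bromo-3-chloro-7-methylundecan-4-one

Counting along the main chain through the carbonyl gives 11 carbons: the parent is undecane.
The highest-priority functional group is a ketone (C=O on an internal carbon), so the name ends in -one.
Number the chain so that numbering from this end puts the carbonyl group at C-4 rather than C-8.
This places the carbonyl at C-4; a bromo group at C-2; a chloro group at C-3; a methyl group at C-7.
Substituent prefixes are cited in alphabetical order (multiplying prefixes like di-/tri- are ignored for ordering).
Putting it together: 2-bromo-3-chloro-7-methylundecan-4-one.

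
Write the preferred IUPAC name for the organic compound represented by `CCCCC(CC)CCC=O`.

4-ethyloctanal

Counting along the main chain through the –CHO group gives 8 carbons: the parent is octane.
The highest-priority functional group is an aldehyde (terminal –CHO), so the name ends in -al.
Number the chain so that the aldehyde carbon is C-1 by definition.
With this numbering: an ethyl group at C-4.
The name is 4-ethyloctanal.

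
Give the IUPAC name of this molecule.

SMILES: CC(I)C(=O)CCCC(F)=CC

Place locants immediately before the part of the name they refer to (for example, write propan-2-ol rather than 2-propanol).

7-fluoro-2-iodonon-7-en-3-one

Counting along the main chain through the carbonyl and the multiple bond gives 9 carbons: the parent is nonane.
The highest-priority functional group is a ketone (C=O on an internal carbon), so the name ends in -one.
The chain contains a C=C double bond, so the unsaturation ending is -ene.
Choose the numbering such that numbering from this end puts the carbonyl group at C-3 rather than C-7.
This places the carbonyl at C-3; the double bond between C-7 and C-8; a fluoro group at C-7; an iodo group at C-2.
Substituent prefixes are cited in alphabetical order (multiplying prefixes like di-/tri- are ignored for ordering).
Putting it together: 7-fluoro-2-iodonon-7-en-3-one.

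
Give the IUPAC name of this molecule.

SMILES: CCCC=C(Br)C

2-bromohex-2-ene

Counting along the main chain through the multiple bond gives 6 carbons: the parent is hexane.
There is one C=C double bond, indicated by the ending -ene.
Number the chain so that numbering from this end puts the double bond at C-2 rather than C-4.
That gives the double bond between C-2 and C-3; a bromo group at C-2.
Putting it together: 2-bromohex-2-ene.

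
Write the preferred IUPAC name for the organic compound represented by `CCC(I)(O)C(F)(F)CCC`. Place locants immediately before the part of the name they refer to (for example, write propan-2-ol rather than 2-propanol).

The longest chain bearing the –OH group is 7 carbons long (heptane).
An alcohol (–OH) is the principal characteristic group, giving the suffix -ol.
Number the chain so that numbering from this end puts the hydroxyl group at C-3 rather than C-5.
That gives the hydroxyl at C-3; two fluoro groups at C-4; an iodo group at C-3.
Substituent prefixes are cited in alphabetical order (multiplying prefixes like di-/tri- are ignored for ordering).
Putting it together: 4,4-difluoro-3-iodoheptan-3-ol.

4,4-difluoro-3-iodoheptan-3-ol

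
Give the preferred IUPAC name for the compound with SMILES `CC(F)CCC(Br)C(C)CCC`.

The parent chain contains 9 carbons (nonane).
Choose the numbering such that the substituent locant set {2,5,6} is lower than {4,5,8} at the first point of difference.
This places a bromo group at C-5; a fluoro group at C-2; a methyl group at C-6.
The substituents are ordered alphabetically, ignoring any di-/tri- multipliers.
The name is 5-bromo-2-fluoro-6-methylnonane.

5-bromo-2-fluoro-6-methylnonane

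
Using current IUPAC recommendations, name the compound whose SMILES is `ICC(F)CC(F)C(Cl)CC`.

The longest continuous carbon chain has 7 atoms, so the parent hydride is heptane.
Choose the numbering such that the substituent locant set {1,2,4,5} is lower than {3,4,6,7} at the first point of difference.
With this numbering: a chloro group at C-5; fluoro groups at C-2 and C-4; an iodo group at C-1.
Substituent prefixes are cited in alphabetical order (multiplying prefixes like di-/tri- are ignored for ordering).
Putting it together: 5-chloro-2,4-difluoro-1-iodoheptane.

5-chloro-2,4-difluoro-1-iodoheptane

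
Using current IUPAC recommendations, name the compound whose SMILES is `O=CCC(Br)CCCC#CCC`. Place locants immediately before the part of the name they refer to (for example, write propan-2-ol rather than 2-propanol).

3-bromodec-7-ynal

The longest carbon chain that includes the –CHO group and the multiple bond has 10 carbons, so the parent hydride is decane.
An aldehyde (terminal –CHO) is the principal characteristic group, giving the suffix -al.
The chain contains a C≡C triple bond, so the unsaturation ending is -yne.
Choose the numbering such that the aldehyde carbon is C-1 by definition.
With this numbering: the triple bond between C-7 and C-8; a bromo group at C-3.
Assembling the pieces gives 3-bromodec-7-ynal.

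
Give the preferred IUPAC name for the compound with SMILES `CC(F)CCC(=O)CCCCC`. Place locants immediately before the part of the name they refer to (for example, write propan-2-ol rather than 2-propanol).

2-fluorodecan-5-one

Counting along the main chain through the carbonyl gives 10 carbons: the parent is decane.
A ketone (C=O on an internal carbon) is the principal characteristic group, giving the suffix -one.
Choose the numbering such that numbering from this end puts the carbonyl group at C-5 rather than C-6.
This places the carbonyl at C-5; a fluoro group at C-2.
Assembling the pieces gives 2-fluorodecan-5-one.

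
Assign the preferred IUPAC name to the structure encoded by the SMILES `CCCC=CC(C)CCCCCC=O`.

7-methyldodec-8-enal

Counting along the main chain through the –CHO group and the multiple bond gives 12 carbons: the parent is dodecane.
An aldehyde (terminal –CHO) is the principal characteristic group, giving the suffix -al.
The chain contains a C=C double bond, so the unsaturation ending is -ene.
Number the chain so that the aldehyde carbon is C-1 by definition.
This places the double bond between C-8 and C-9; a methyl group at C-7.
Assembling the pieces gives 7-methyldodec-8-enal.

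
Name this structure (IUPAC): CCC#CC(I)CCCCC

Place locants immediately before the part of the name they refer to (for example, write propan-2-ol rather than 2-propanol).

5-iododec-3-yne

Counting along the main chain through the multiple bond gives 10 carbons: the parent is decane.
There is one C≡C triple bond, indicated by the ending -yne.
Number the chain so that numbering from this end puts the triple bond at C-3 rather than C-7.
This places the triple bond between C-3 and C-4; an iodo group at C-5.
Putting it together: 5-iododec-3-yne.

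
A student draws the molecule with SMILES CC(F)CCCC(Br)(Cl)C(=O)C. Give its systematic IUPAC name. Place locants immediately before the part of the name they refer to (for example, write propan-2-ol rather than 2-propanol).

3-bromo-3-chloro-7-fluorooctan-2-one

Counting along the main chain through the carbonyl gives 8 carbons: the parent is octane.
A ketone (C=O on an internal carbon) is the principal characteristic group, giving the suffix -one.
Number the chain so that numbering from this end puts the carbonyl group at C-2 rather than C-7.
This places the carbonyl at C-2; a bromo group at C-3; a chloro group at C-3; a fluoro group at C-7.
Substituent prefixes are cited in alphabetical order (multiplying prefixes like di-/tri- are ignored for ordering).
Assembling the pieces gives 3-bromo-3-chloro-7-fluorooctan-2-one.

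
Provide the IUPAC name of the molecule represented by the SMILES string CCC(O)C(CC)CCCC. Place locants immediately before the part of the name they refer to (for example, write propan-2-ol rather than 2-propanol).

The longest chain bearing the –OH group is 8 carbons long (octane).
An alcohol (–OH) is the principal characteristic group, giving the suffix -ol.
The numbering direction is chosen so that numbering from this end puts the hydroxyl group at C-3 rather than C-6.
That gives the hydroxyl at C-3; an ethyl group at C-4.
Putting it together: 4-ethyloctan-3-ol.

4-ethyloctan-3-ol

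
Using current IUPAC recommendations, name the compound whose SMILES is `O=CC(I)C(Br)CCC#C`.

3-bromo-2-iodohept-6-ynal

The longest carbon chain that includes the –CHO group and the multiple bond has 7 carbons, so the parent hydride is heptane.
The highest-priority functional group is an aldehyde (terminal –CHO), so the name ends in -al.
The chain contains a C≡C triple bond, so the unsaturation ending is -yne.
Choose the numbering such that the aldehyde carbon is C-1 by definition.
This places the triple bond between C-6 and C-7; a bromo group at C-3; an iodo group at C-2.
Substituent prefixes are cited in alphabetical order (multiplying prefixes like di-/tri- are ignored for ordering).
Assembling the pieces gives 3-bromo-2-iodohept-6-ynal.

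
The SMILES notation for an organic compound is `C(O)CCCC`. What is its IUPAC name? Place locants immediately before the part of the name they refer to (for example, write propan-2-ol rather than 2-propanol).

pentan-1-ol

Counting along the main chain through the –OH group gives 5 carbons: the parent is pentane.
The highest-priority functional group is an alcohol (–OH), so the name ends in -ol.
The numbering direction is chosen so that numbering from this end puts the hydroxyl group at C-1 rather than C-5.
That gives the hydroxyl at C-1.
Putting it together: pentan-1-ol.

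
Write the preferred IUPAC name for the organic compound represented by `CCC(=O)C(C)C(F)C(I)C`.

Counting along the main chain through the carbonyl gives 7 carbons: the parent is heptane.
The highest-priority functional group is a ketone (C=O on an internal carbon), so the name ends in -one.
Number the chain so that numbering from this end puts the carbonyl group at C-3 rather than C-5.
This places the carbonyl at C-3; a fluoro group at C-5; an iodo group at C-6; a methyl group at C-4.
Prefixes are listed alphabetically: fluoro, iodo, methyl.
The name is 5-fluoro-6-iodo-4-methylheptan-3-one.

5-fluoro-6-iodo-4-methylheptan-3-one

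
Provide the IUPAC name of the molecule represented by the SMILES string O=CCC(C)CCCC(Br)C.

The longest chain bearing the –CHO group is 8 carbons long (octane).
The principal characteristic group is an aldehyde (terminal –CHO), named with the suffix -al.
Number the chain so that the aldehyde carbon is C-1 by definition.
With this numbering: a bromo group at C-7; a methyl group at C-3.
Substituent prefixes are cited in alphabetical order (multiplying prefixes like di-/tri- are ignored for ordering).
The name is 7-bromo-3-methyloctanal.

7-bromo-3-methyloctanal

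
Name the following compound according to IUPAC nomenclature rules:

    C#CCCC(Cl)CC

The longest chain bearing the multiple bond is 7 carbons long (heptane).
The chain contains a C≡C triple bond, so the unsaturation ending is -yne.
The numbering direction is chosen so that numbering from this end puts the triple bond at C-1 rather than C-6.
With this numbering: the triple bond between C-1 and C-2; a chloro group at C-5.
Assembling the pieces gives 5-chlorohept-1-yne.

5-chlorohept-1-yne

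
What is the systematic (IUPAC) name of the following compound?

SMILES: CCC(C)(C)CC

The longest carbon chain is 5 atoms: the parent is pentane.
The molecule is symmetric, so either numbering direction gives the same locants.
With this numbering: two methyl groups at C-3.
Assembling the pieces gives 3,3-dimethylpentane.

3,3-dimethylpentane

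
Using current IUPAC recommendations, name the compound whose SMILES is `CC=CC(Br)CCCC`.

4-bromooct-2-ene

Counting along the main chain through the multiple bond gives 8 carbons: the parent is octane.
The chain contains a C=C double bond, so the unsaturation ending is -ene.
Number the chain so that numbering from this end puts the double bond at C-2 rather than C-6.
That gives the double bond between C-2 and C-3; a bromo group at C-4.
Putting it together: 4-bromooct-2-ene.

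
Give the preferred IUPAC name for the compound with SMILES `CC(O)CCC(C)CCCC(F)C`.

9-fluoro-5-methyldecan-2-ol

The longest chain bearing the –OH group is 10 carbons long (decane).
An alcohol (–OH) is the principal characteristic group, giving the suffix -ol.
Choose the numbering such that numbering from this end puts the hydroxyl group at C-2 rather than C-9.
This places the hydroxyl at C-2; a fluoro group at C-9; a methyl group at C-5.
The substituents are ordered alphabetically, ignoring any di-/tri- multipliers.
Assembling the pieces gives 9-fluoro-5-methyldecan-2-ol.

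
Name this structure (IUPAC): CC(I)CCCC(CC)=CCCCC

6-ethyl-10-iodoundec-5-ene

The longest carbon chain that includes the multiple bond has 11 carbons, so the parent hydride is undecane.
The chain contains a C=C double bond, so the unsaturation ending is -ene.
The numbering direction is chosen so that numbering from this end puts the double bond at C-5 rather than C-6.
With this numbering: the double bond between C-5 and C-6; an ethyl group at C-6; an iodo group at C-10.
Substituent prefixes are cited in alphabetical order (multiplying prefixes like di-/tri- are ignored for ordering).
The name is 6-ethyl-10-iodoundec-5-ene.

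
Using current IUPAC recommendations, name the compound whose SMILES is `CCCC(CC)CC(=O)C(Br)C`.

2-bromo-5-ethyloctan-3-one

The longest chain bearing the carbonyl is 8 carbons long (octane).
The highest-priority functional group is a ketone (C=O on an internal carbon), so the name ends in -one.
Number the chain so that numbering from this end puts the carbonyl group at C-3 rather than C-6.
This places the carbonyl at C-3; a bromo group at C-2; an ethyl group at C-5.
The substituents are ordered alphabetically, ignoring any di-/tri- multipliers.
Putting it together: 2-bromo-5-ethyloctan-3-one.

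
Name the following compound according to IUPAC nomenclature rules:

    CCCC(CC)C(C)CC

4-ethyl-3-methylheptane

The longest continuous carbon chain has 7 atoms, so the parent hydride is heptane.
The numbering direction is chosen so that the substituent locant set {3,4} is lower than {4,5} at the first point of difference.
That gives an ethyl group at C-4; a methyl group at C-3.
Substituent prefixes are cited in alphabetical order (multiplying prefixes like di-/tri- are ignored for ordering).
Assembling the pieces gives 4-ethyl-3-methylheptane.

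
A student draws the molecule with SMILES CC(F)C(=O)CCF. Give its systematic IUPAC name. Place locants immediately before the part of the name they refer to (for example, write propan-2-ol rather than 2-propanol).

The longest carbon chain that includes the carbonyl has 5 carbons, so the parent hydride is pentane.
A ketone (C=O on an internal carbon) is the principal characteristic group, giving the suffix -one.
Number the chain so that the substituent locant set {1,4} is lower than {2,5} at the first point of difference.
This places the carbonyl at C-3; fluoro groups at C-1 and C-4.
The name is 1,4-difluoropentan-3-one.

1,4-difluoropentan-3-one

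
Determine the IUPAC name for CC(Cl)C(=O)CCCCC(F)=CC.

The longest chain bearing the carbonyl and the multiple bond is 10 carbons long (decane).
The principal characteristic group is a ketone (C=O on an internal carbon), named with the suffix -one.
A C=C double bond in the chain gives the infix -ene-.
Choose the numbering such that numbering from this end puts the carbonyl group at C-3 rather than C-8.
With this numbering: the carbonyl at C-3; the double bond between C-8 and C-9; a chloro group at C-2; a fluoro group at C-8.
Prefixes are listed alphabetically: chloro, fluoro.
Putting it together: 2-chloro-8-fluorodec-8-en-3-one.

2-chloro-8-fluorodec-8-en-3-one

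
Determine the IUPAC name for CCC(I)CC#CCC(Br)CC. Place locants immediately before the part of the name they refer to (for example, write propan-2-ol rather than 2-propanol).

The longest chain bearing the multiple bond is 10 carbons long (decane).
There is one C≡C triple bond, indicated by the ending -yne.
The numbering direction is chosen so that the locant sets are identical either way, so the alphabetically earlier bromo substituent takes the lower locant (3 rather than 8).
That gives the triple bond between C-5 and C-6; a bromo group at C-3; an iodo group at C-8.
The substituents are ordered alphabetically, ignoring any di-/tri- multipliers.
Assembling the pieces gives 3-bromo-8-iododec-5-yne.

3-bromo-8-iododec-5-yne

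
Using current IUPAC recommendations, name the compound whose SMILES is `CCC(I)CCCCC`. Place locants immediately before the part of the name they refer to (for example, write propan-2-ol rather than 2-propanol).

3-iodooctane

The longest continuous carbon chain has 8 atoms, so the parent hydride is octane.
Number the chain so that the substituent locant set {3} is lower than {6} at the first point of difference.
With this numbering: an iodo group at C-3.
Putting it together: 3-iodooctane.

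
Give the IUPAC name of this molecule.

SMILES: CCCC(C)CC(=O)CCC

6-methylnonan-4-one

The longest chain bearing the carbonyl is 9 carbons long (nonane).
A ketone (C=O on an internal carbon) is the principal characteristic group, giving the suffix -one.
Choose the numbering such that numbering from this end puts the carbonyl group at C-4 rather than C-6.
That gives the carbonyl at C-4; a methyl group at C-6.
The name is 6-methylnonan-4-one.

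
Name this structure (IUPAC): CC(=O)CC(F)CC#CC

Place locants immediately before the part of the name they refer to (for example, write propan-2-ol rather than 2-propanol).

Counting along the main chain through the carbonyl and the multiple bond gives 8 carbons: the parent is octane.
The highest-priority functional group is a ketone (C=O on an internal carbon), so the name ends in -one.
The chain contains a C≡C triple bond, so the unsaturation ending is -yne.
Number the chain so that numbering from this end puts the carbonyl group at C-2 rather than C-7.
This places the carbonyl at C-2; the triple bond between C-6 and C-7; a fluoro group at C-4.
The name is 4-fluorooct-6-yn-2-one.

4-fluorooct-6-yn-2-one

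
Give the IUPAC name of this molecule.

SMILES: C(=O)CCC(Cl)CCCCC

The longest carbon chain that includes the –CHO group has 9 carbons, so the parent hydride is nonane.
The highest-priority functional group is an aldehyde (terminal –CHO), so the name ends in -al.
Number the chain so that the aldehyde carbon is C-1 by definition.
With this numbering: a chloro group at C-4.
Putting it together: 4-chlorononanal.

4-chlorononanal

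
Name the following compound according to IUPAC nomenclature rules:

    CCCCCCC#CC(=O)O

The longest carbon chain that includes the –COOH group and the multiple bond has 9 carbons, so the parent hydride is nonane.
The highest-priority functional group is a carboxylic acid (terminal –COOH), so the name ends in -oic acid.
The chain contains a C≡C triple bond, so the unsaturation ending is -yne.
Number the chain so that the carboxylic acid carbon is C-1 by definition.
This places the triple bond between C-2 and C-3.
Putting it together: non-2-ynoic acid.

non-2-ynoic acid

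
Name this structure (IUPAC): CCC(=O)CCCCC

The longest chain bearing the carbonyl is 8 carbons long (octane).
The principal characteristic group is a ketone (C=O on an internal carbon), named with the suffix -one.
The numbering direction is chosen so that numbering from this end puts the carbonyl group at C-3 rather than C-6.
This places the carbonyl at C-3.
Assembling the pieces gives octan-3-one.

octan-3-one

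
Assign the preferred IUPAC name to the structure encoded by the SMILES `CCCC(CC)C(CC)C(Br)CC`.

The longest continuous carbon chain has 8 atoms, so the parent hydride is octane.
Choose the numbering such that the substituent locant set {3,4,5} is lower than {4,5,6} at the first point of difference.
With this numbering: a bromo group at C-3; ethyl groups at C-4 and C-5.
The substituents are ordered alphabetically, ignoring any di-/tri- multipliers.
Assembling the pieces gives 3-bromo-4,5-diethyloctane.

3-bromo-4,5-diethyloctane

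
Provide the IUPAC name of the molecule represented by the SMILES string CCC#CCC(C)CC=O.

The longest chain bearing the –CHO group and the multiple bond is 8 carbons long (octane).
An aldehyde (terminal –CHO) is the principal characteristic group, giving the suffix -al.
There is one C≡C triple bond, indicated by the ending -yne.
Choose the numbering such that the aldehyde carbon is C-1 by definition.
That gives the triple bond between C-5 and C-6; a methyl group at C-3.
The name is 3-methyloct-5-ynal.

3-methyloct-5-ynal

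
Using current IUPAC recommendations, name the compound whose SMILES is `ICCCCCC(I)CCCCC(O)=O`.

The longest carbon chain that includes the –COOH group has 11 carbons, so the parent hydride is undecane.
The highest-priority functional group is a carboxylic acid (terminal –COOH), so the name ends in -oic acid.
Number the chain so that the carboxylic acid carbon is C-1 by definition.
This places iodo groups at C-6 and C-11.
Putting it together: 6,11-diiodoundecanoic acid.

6,11-diiodoundecanoic acid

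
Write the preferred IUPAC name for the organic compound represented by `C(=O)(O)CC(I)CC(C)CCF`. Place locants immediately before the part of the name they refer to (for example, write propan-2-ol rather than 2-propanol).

7-fluoro-3-iodo-5-methylheptanoic acid

The longest carbon chain that includes the –COOH group has 7 carbons, so the parent hydride is heptane.
The highest-priority functional group is a carboxylic acid (terminal –COOH), so the name ends in -oic acid.
Number the chain so that the carboxylic acid carbon is C-1 by definition.
That gives a fluoro group at C-7; an iodo group at C-3; a methyl group at C-5.
The substituents are ordered alphabetically, ignoring any di-/tri- multipliers.
Assembling the pieces gives 7-fluoro-3-iodo-5-methylheptanoic acid.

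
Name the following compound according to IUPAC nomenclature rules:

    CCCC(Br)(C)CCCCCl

5-bromo-1-chloro-5-methyloctane

The longest carbon chain is 8 atoms: the parent is octane.
Choose the numbering such that the substituent locant set {1,5,5} is lower than {4,4,8} at the first point of difference.
This places a bromo group at C-5; a chloro group at C-1; a methyl group at C-5.
The substituents are ordered alphabetically, ignoring any di-/tri- multipliers.
Putting it together: 5-bromo-1-chloro-5-methyloctane.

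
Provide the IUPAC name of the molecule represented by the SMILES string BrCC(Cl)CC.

The parent chain contains 4 carbons (butane).
Number the chain so that the substituent locant set {1,2} is lower than {3,4} at the first point of difference.
With this numbering: a bromo group at C-1; a chloro group at C-2.
The substituents are ordered alphabetically, ignoring any di-/tri- multipliers.
Assembling the pieces gives 1-bromo-2-chlorobutane.

1-bromo-2-chlorobutane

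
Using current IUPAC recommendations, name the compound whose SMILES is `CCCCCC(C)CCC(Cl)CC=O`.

The longest chain bearing the –CHO group is 11 carbons long (undecane).
An aldehyde (terminal –CHO) is the principal characteristic group, giving the suffix -al.
Choose the numbering such that the aldehyde carbon is C-1 by definition.
That gives a chloro group at C-3; a methyl group at C-6.
The substituents are ordered alphabetically, ignoring any di-/tri- multipliers.
Assembling the pieces gives 3-chloro-6-methylundecanal.

3-chloro-6-methylundecanal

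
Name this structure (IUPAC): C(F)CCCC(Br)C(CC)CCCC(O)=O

The longest carbon chain that includes the –COOH group has 10 carbons, so the parent hydride is decane.
A carboxylic acid (terminal –COOH) is the principal characteristic group, giving the suffix -oic acid.
The numbering direction is chosen so that the carboxylic acid carbon is C-1 by definition.
This places a bromo group at C-6; an ethyl group at C-5; a fluoro group at C-10.
Prefixes are listed alphabetically: bromo, ethyl, fluoro.
The name is 6-bromo-5-ethyl-10-fluorodecanoic acid.

6-bromo-5-ethyl-10-fluorodecanoic acid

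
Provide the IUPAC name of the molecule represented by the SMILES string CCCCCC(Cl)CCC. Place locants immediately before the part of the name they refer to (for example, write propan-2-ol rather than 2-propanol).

The longest continuous carbon chain has 9 atoms, so the parent hydride is nonane.
Choose the numbering such that the substituent locant set {4} is lower than {6} at the first point of difference.
With this numbering: a chloro group at C-4.
Putting it together: 4-chlorononane.

4-chlorononane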